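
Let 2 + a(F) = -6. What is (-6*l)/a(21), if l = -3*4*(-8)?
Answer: 72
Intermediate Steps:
l = 96 (l = -12*(-8) = 96)
a(F) = -8 (a(F) = -2 - 6 = -8)
(-6*l)/a(21) = -6*96/(-8) = -576*(-1/8) = 72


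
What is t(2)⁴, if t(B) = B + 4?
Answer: 1296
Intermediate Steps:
t(B) = 4 + B
t(2)⁴ = (4 + 2)⁴ = 6⁴ = 1296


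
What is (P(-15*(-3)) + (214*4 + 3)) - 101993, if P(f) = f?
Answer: -101089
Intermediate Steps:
(P(-15*(-3)) + (214*4 + 3)) - 101993 = (-15*(-3) + (214*4 + 3)) - 101993 = (45 + (856 + 3)) - 101993 = (45 + 859) - 101993 = 904 - 101993 = -101089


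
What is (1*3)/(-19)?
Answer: -3/19 ≈ -0.15789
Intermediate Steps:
(1*3)/(-19) = 3*(-1/19) = -3/19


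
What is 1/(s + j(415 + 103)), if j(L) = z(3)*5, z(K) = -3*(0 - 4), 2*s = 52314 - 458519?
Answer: -2/406085 ≈ -4.9251e-6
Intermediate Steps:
s = -406205/2 (s = (52314 - 458519)/2 = (1/2)*(-406205) = -406205/2 ≈ -2.0310e+5)
z(K) = 12 (z(K) = -3*(-4) = 12)
j(L) = 60 (j(L) = 12*5 = 60)
1/(s + j(415 + 103)) = 1/(-406205/2 + 60) = 1/(-406085/2) = -2/406085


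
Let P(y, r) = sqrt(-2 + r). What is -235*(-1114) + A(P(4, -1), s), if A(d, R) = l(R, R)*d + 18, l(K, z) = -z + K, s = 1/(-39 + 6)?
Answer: 261808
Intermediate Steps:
s = -1/33 (s = 1/(-33) = -1/33 ≈ -0.030303)
l(K, z) = K - z
A(d, R) = 18 (A(d, R) = (R - R)*d + 18 = 0*d + 18 = 0 + 18 = 18)
-235*(-1114) + A(P(4, -1), s) = -235*(-1114) + 18 = 261790 + 18 = 261808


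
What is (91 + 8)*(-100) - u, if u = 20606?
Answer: -30506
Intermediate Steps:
(91 + 8)*(-100) - u = (91 + 8)*(-100) - 1*20606 = 99*(-100) - 20606 = -9900 - 20606 = -30506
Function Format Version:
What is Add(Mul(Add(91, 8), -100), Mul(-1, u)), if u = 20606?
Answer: -30506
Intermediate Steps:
Add(Mul(Add(91, 8), -100), Mul(-1, u)) = Add(Mul(Add(91, 8), -100), Mul(-1, 20606)) = Add(Mul(99, -100), -20606) = Add(-9900, -20606) = -30506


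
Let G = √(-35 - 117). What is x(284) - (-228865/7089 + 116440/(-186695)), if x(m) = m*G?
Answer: 8710678867/264696171 + 568*I*√38 ≈ 32.908 + 3501.4*I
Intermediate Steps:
G = 2*I*√38 (G = √(-152) = 2*I*√38 ≈ 12.329*I)
x(m) = 2*I*m*√38 (x(m) = m*(2*I*√38) = 2*I*m*√38)
x(284) - (-228865/7089 + 116440/(-186695)) = 2*I*284*√38 - (-228865/7089 + 116440/(-186695)) = 568*I*√38 - (-228865*1/7089 + 116440*(-1/186695)) = 568*I*√38 - (-228865/7089 - 23288/37339) = 568*I*√38 - 1*(-8710678867/264696171) = 568*I*√38 + 8710678867/264696171 = 8710678867/264696171 + 568*I*√38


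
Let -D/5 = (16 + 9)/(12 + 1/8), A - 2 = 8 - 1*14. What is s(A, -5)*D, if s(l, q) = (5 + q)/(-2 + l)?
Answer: 0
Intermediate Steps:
A = -4 (A = 2 + (8 - 1*14) = 2 + (8 - 14) = 2 - 6 = -4)
D = -1000/97 (D = -5*(16 + 9)/(12 + 1/8) = -125/(12 + 1/8) = -125/97/8 = -125*8/97 = -5*200/97 = -1000/97 ≈ -10.309)
s(l, q) = (5 + q)/(-2 + l)
s(A, -5)*D = ((5 - 5)/(-2 - 4))*(-1000/97) = (0/(-6))*(-1000/97) = -1/6*0*(-1000/97) = 0*(-1000/97) = 0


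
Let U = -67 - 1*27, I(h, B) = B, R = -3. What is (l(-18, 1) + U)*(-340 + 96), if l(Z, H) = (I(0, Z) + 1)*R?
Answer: 10492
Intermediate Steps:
l(Z, H) = -3 - 3*Z (l(Z, H) = (Z + 1)*(-3) = (1 + Z)*(-3) = -3 - 3*Z)
U = -94 (U = -67 - 27 = -94)
(l(-18, 1) + U)*(-340 + 96) = ((-3 - 3*(-18)) - 94)*(-340 + 96) = ((-3 + 54) - 94)*(-244) = (51 - 94)*(-244) = -43*(-244) = 10492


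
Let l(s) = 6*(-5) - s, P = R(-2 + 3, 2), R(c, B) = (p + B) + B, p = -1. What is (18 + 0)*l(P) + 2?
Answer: -592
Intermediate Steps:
R(c, B) = -1 + 2*B (R(c, B) = (-1 + B) + B = -1 + 2*B)
P = 3 (P = -1 + 2*2 = -1 + 4 = 3)
l(s) = -30 - s
(18 + 0)*l(P) + 2 = (18 + 0)*(-30 - 1*3) + 2 = 18*(-30 - 3) + 2 = 18*(-33) + 2 = -594 + 2 = -592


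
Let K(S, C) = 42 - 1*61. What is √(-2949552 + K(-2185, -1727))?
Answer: I*√2949571 ≈ 1717.4*I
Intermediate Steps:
K(S, C) = -19 (K(S, C) = 42 - 61 = -19)
√(-2949552 + K(-2185, -1727)) = √(-2949552 - 19) = √(-2949571) = I*√2949571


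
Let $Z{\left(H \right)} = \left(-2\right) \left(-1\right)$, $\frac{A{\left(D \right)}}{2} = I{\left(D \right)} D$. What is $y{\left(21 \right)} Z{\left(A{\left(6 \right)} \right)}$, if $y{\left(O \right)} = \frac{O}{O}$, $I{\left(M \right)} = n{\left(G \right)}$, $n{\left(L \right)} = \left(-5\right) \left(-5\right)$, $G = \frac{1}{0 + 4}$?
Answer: $2$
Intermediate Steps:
$G = \frac{1}{4} \approx 0.25$
$n{\left(L \right)} = 25$
$I{\left(M \right)} = 25$
$A{\left(D \right)} = 50 D$ ($A{\left(D \right)} = 2 \cdot 25 D = 50 D$)
$Z{\left(H \right)} = 2$
$y{\left(O \right)} = 1$
$y{\left(21 \right)} Z{\left(A{\left(6 \right)} \right)} = 1 \cdot 2 = 2$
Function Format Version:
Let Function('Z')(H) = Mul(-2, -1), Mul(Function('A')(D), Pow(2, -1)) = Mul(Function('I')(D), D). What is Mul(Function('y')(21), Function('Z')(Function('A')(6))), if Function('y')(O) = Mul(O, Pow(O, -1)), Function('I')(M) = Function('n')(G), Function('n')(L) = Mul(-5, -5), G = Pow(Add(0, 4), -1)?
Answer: 2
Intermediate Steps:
G = Rational(1, 4) (G = Pow(4, -1) = Rational(1, 4) ≈ 0.25000)
Function('n')(L) = 25
Function('I')(M) = 25
Function('A')(D) = Mul(50, D) (Function('A')(D) = Mul(2, Mul(25, D)) = Mul(50, D))
Function('Z')(H) = 2
Function('y')(O) = 1
Mul(Function('y')(21), Function('Z')(Function('A')(6))) = Mul(1, 2) = 2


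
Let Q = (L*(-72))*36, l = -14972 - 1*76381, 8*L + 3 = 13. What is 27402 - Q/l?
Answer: 834417222/30451 ≈ 27402.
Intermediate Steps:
L = 5/4 (L = -3/8 + (⅛)*13 = -3/8 + 13/8 = 5/4 ≈ 1.2500)
l = -91353 (l = -14972 - 76381 = -91353)
Q = -3240 (Q = ((5/4)*(-72))*36 = -90*36 = -3240)
27402 - Q/l = 27402 - (-3240)/(-91353) = 27402 - (-3240)*(-1)/91353 = 27402 - 1*1080/30451 = 27402 - 1080/30451 = 834417222/30451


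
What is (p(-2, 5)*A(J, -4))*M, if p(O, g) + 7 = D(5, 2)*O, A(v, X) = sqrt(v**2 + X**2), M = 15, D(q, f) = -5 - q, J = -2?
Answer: 390*sqrt(5) ≈ 872.07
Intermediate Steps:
A(v, X) = sqrt(X**2 + v**2)
p(O, g) = -7 - 10*O (p(O, g) = -7 + (-5 - 1*5)*O = -7 + (-5 - 5)*O = -7 - 10*O)
(p(-2, 5)*A(J, -4))*M = ((-7 - 10*(-2))*sqrt((-4)**2 + (-2)**2))*15 = ((-7 + 20)*sqrt(16 + 4))*15 = (13*sqrt(20))*15 = (13*(2*sqrt(5)))*15 = (26*sqrt(5))*15 = 390*sqrt(5)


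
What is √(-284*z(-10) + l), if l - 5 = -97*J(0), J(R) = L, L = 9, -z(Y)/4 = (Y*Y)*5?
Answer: 2*√141783 ≈ 753.08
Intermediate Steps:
z(Y) = -20*Y² (z(Y) = -4*Y*Y*5 = -4*Y²*5 = -20*Y²)
J(R) = 9
l = -868 (l = 5 - 97*9 = 5 - 873 = -868)
√(-284*z(-10) + l) = √(-(-5680)*(-10)² - 868) = √(-(-5680)*100 - 868) = √(-284*(-2000) - 868) = √(568000 - 868) = √567132 = 2*√141783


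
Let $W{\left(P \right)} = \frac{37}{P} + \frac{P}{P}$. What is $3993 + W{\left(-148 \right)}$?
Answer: $\frac{15975}{4} \approx 3993.8$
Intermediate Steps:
$W{\left(P \right)} = 1 + \frac{37}{P}$ ($W{\left(P \right)} = \frac{37}{P} + 1 = 1 + \frac{37}{P}$)
$3993 + W{\left(-148 \right)} = 3993 + \frac{37 - 148}{-148} = 3993 - - \frac{3}{4} = 3993 + \frac{3}{4} = \frac{15975}{4}$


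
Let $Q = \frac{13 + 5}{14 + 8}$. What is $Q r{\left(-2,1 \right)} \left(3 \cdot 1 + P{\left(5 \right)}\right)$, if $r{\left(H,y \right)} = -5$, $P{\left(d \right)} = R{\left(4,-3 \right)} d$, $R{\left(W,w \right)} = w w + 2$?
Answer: $- \frac{2610}{11} \approx -237.27$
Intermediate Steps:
$R{\left(W,w \right)} = 2 + w^{2}$ ($R{\left(W,w \right)} = w^{2} + 2 = 2 + w^{2}$)
$P{\left(d \right)} = 11 d$ ($P{\left(d \right)} = \left(2 + \left(-3\right)^{2}\right) d = \left(2 + 9\right) d = 11 d$)
$Q = \frac{9}{11}$ ($Q = \frac{18}{22} = 18 \cdot \frac{1}{22} = \frac{9}{11} \approx 0.81818$)
$Q r{\left(-2,1 \right)} \left(3 \cdot 1 + P{\left(5 \right)}\right) = \frac{9}{11} \left(-5\right) \left(3 \cdot 1 + 11 \cdot 5\right) = - \frac{45 \left(3 + 55\right)}{11} = \left(- \frac{45}{11}\right) 58 = - \frac{2610}{11}$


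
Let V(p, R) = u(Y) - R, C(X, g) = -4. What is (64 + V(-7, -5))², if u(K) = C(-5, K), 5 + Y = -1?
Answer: 4225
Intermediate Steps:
Y = -6 (Y = -5 - 1 = -6)
u(K) = -4
V(p, R) = -4 - R
(64 + V(-7, -5))² = (64 + (-4 - 1*(-5)))² = (64 + (-4 + 5))² = (64 + 1)² = 65² = 4225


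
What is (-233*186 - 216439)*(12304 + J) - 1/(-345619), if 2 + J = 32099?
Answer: -3986493477024162/345619 ≈ -1.1534e+10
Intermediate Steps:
J = 32097 (J = -2 + 32099 = 32097)
(-233*186 - 216439)*(12304 + J) - 1/(-345619) = (-233*186 - 216439)*(12304 + 32097) - 1/(-345619) = (-43338 - 216439)*44401 - 1*(-1/345619) = -259777*44401 + 1/345619 = -11534358577 + 1/345619 = -3986493477024162/345619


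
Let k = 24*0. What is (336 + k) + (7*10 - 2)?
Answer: 404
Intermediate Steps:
k = 0
(336 + k) + (7*10 - 2) = (336 + 0) + (7*10 - 2) = 336 + (70 - 2) = 336 + 68 = 404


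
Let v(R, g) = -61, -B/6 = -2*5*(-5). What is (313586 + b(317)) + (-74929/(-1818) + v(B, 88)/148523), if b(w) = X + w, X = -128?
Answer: 84735026831819/270014814 ≈ 3.1382e+5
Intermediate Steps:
B = -300 (B = -6*(-2*5)*(-5) = -(-60)*(-5) = -6*50 = -300)
b(w) = -128 + w
(313586 + b(317)) + (-74929/(-1818) + v(B, 88)/148523) = (313586 + (-128 + 317)) + (-74929/(-1818) - 61/148523) = (313586 + 189) + (-74929*(-1/1818) - 61*1/148523) = 313775 + (74929/1818 - 61/148523) = 313775 + 11128568969/270014814 = 84735026831819/270014814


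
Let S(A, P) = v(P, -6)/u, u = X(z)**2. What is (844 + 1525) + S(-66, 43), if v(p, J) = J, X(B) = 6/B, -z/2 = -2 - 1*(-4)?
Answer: 7099/3 ≈ 2366.3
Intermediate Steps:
z = -4 (z = -2*(-2 - 1*(-4)) = -2*(-2 + 4) = -2*2 = -4)
u = 9/4 (u = (6/(-4))**2 = (6*(-1/4))**2 = (-3/2)**2 = 9/4 ≈ 2.2500)
S(A, P) = -8/3 (S(A, P) = -6/9/4 = -6*4/9 = -8/3)
(844 + 1525) + S(-66, 43) = (844 + 1525) - 8/3 = 2369 - 8/3 = 7099/3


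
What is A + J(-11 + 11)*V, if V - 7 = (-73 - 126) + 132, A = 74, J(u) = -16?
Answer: 1034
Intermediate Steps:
V = -60 (V = 7 + ((-73 - 126) + 132) = 7 + (-199 + 132) = 7 - 67 = -60)
A + J(-11 + 11)*V = 74 - 16*(-60) = 74 + 960 = 1034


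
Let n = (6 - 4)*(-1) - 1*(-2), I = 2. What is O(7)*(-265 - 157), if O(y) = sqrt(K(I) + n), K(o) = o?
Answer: -422*sqrt(2) ≈ -596.80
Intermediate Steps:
n = 0 (n = 2*(-1) + 2 = -2 + 2 = 0)
O(y) = sqrt(2) (O(y) = sqrt(2 + 0) = sqrt(2))
O(7)*(-265 - 157) = sqrt(2)*(-265 - 157) = sqrt(2)*(-422) = -422*sqrt(2)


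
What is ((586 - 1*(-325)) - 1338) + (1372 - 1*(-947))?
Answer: 1892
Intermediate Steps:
((586 - 1*(-325)) - 1338) + (1372 - 1*(-947)) = ((586 + 325) - 1338) + (1372 + 947) = (911 - 1338) + 2319 = -427 + 2319 = 1892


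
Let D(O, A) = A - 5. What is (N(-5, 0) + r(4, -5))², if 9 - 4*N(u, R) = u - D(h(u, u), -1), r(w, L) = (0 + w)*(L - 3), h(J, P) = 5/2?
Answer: 900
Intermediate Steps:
h(J, P) = 5/2 (h(J, P) = 5*(½) = 5/2)
D(O, A) = -5 + A
r(w, L) = w*(-3 + L)
N(u, R) = ¾ - u/4 (N(u, R) = 9/4 - (u - (-5 - 1))/4 = 9/4 - (u - 1*(-6))/4 = 9/4 - (u + 6)/4 = 9/4 - (6 + u)/4 = 9/4 + (-3/2 - u/4) = ¾ - u/4)
(N(-5, 0) + r(4, -5))² = ((¾ - ¼*(-5)) + 4*(-3 - 5))² = ((¾ + 5/4) + 4*(-8))² = (2 - 32)² = (-30)² = 900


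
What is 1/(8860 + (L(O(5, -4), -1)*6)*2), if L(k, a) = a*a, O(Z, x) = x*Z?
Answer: 1/8872 ≈ 0.00011271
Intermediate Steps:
O(Z, x) = Z*x
L(k, a) = a²
1/(8860 + (L(O(5, -4), -1)*6)*2) = 1/(8860 + ((-1)²*6)*2) = 1/(8860 + (1*6)*2) = 1/(8860 + 6*2) = 1/(8860 + 12) = 1/8872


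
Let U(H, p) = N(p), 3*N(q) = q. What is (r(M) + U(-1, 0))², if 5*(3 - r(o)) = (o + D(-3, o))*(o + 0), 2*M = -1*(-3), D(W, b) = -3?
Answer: 4761/400 ≈ 11.902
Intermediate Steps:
N(q) = q/3
U(H, p) = p/3
M = 3/2 (M = (-1*(-3))/2 = (½)*3 = 3/2 ≈ 1.5000)
r(o) = 3 - o*(-3 + o)/5 (r(o) = 3 - (o - 3)*(o + 0)/5 = 3 - (-3 + o)*o/5 = 3 - o*(-3 + o)/5)
(r(M) + U(-1, 0))² = ((3 - (3/2)²/5 + (⅗)*(3/2)) + (⅓)*0)² = ((3 - ⅕*9/4 + 9/10) + 0)² = ((3 - 9/20 + 9/10) + 0)² = (69/20 + 0)² = (69/20)² = 4761/400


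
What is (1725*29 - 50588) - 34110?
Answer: -34673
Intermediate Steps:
(1725*29 - 50588) - 34110 = (50025 - 50588) - 34110 = -563 - 34110 = -34673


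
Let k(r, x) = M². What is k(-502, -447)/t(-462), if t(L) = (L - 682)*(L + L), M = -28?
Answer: 7/9438 ≈ 0.00074168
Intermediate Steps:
k(r, x) = 784 (k(r, x) = (-28)² = 784)
t(L) = 2*L*(-682 + L) (t(L) = (-682 + L)*(2*L) = 2*L*(-682 + L))
k(-502, -447)/t(-462) = 784/((2*(-462)*(-682 - 462))) = 784/((2*(-462)*(-1144))) = 784/1057056 = 784*(1/1057056) = 7/9438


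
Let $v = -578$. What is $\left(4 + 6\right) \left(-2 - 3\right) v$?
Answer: $28900$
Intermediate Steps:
$\left(4 + 6\right) \left(-2 - 3\right) v = \left(4 + 6\right) \left(-2 - 3\right) \left(-578\right) = 10 \left(-5\right) \left(-578\right) = \left(-50\right) \left(-578\right) = 28900$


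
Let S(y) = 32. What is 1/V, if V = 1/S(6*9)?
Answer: 32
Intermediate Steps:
V = 1/32 ≈ 0.031250
1/V = 1/(1/32) = 32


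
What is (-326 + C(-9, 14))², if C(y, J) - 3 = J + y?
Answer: 101124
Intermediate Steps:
C(y, J) = 3 + J + y (C(y, J) = 3 + (J + y) = 3 + J + y)
(-326 + C(-9, 14))² = (-326 + (3 + 14 - 9))² = (-326 + 8)² = (-318)² = 101124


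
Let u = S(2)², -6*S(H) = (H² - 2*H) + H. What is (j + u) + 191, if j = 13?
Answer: 1837/9 ≈ 204.11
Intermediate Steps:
S(H) = -H²/6 + H/6 (S(H) = -((H² - 2*H) + H)/6 = -(H² - H)/6 = -H²/6 + H/6)
u = ⅑ (u = ((⅙)*2*(1 - 1*2))² = ((⅙)*2*(1 - 2))² = ((⅙)*2*(-1))² = (-⅓)² = ⅑ ≈ 0.11111)
(j + u) + 191 = (13 + ⅑) + 191 = 118/9 + 191 = 1837/9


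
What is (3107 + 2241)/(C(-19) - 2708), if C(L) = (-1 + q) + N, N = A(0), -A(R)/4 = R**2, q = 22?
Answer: -5348/2687 ≈ -1.9903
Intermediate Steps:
A(R) = -4*R**2
N = 0 (N = -4*0**2 = -4*0 = 0)
C(L) = 21 (C(L) = (-1 + 22) + 0 = 21 + 0 = 21)
(3107 + 2241)/(C(-19) - 2708) = (3107 + 2241)/(21 - 2708) = 5348/(-2687) = 5348*(-1/2687) = -5348/2687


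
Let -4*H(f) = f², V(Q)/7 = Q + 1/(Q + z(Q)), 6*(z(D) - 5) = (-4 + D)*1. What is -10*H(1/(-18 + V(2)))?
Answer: 1000/3481 ≈ 0.28727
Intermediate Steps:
z(D) = 13/3 + D/6 (z(D) = 5 + ((-4 + D)*1)/6 = 5 + (-4 + D)/6 = 5 + (-⅔ + D/6) = 13/3 + D/6)
V(Q) = 7*Q + 7/(13/3 + 7*Q/6) (V(Q) = 7*(Q + 1/(Q + (13/3 + Q/6))) = 7*(Q + 1/(13/3 + 7*Q/6)) = 7*Q + 7/(13/3 + 7*Q/6))
H(f) = -f²/4
-10*H(1/(-18 + V(2))) = -(-5)*(1/(-18 + 7*(6 + 7*2² + 26*2)/(26 + 7*2)))²/2 = -(-5)*(1/(-18 + 7*(6 + 7*4 + 52)/(26 + 14)))²/2 = -(-5)*(1/(-18 + 7*(6 + 28 + 52)/40))²/2 = -(-5)*(1/(-18 + 7*(1/40)*86))²/2 = -(-5)*(1/(-18 + 301/20))²/2 = -(-5)*(1/(-59/20))²/2 = -(-5)*(-20/59)²/2 = -(-5)*400/(2*3481) = -10*(-100/3481) = 1000/3481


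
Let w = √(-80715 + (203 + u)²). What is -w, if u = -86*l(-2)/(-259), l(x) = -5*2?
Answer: -I*√2739794826/259 ≈ -202.1*I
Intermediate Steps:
l(x) = -10
u = -860/259 (u = -86*(-10)/(-259) = 860*(-1/259) = -860/259 ≈ -3.3205)
w = I*√2739794826/259 (w = √(-80715 + (203 - 860/259)²) = √(-80715 + (51717/259)²) = √(-80715 + 2674648089/67081) = √(-2739794826/67081) = I*√2739794826/259 ≈ 202.1*I)
-w = -I*√2739794826/259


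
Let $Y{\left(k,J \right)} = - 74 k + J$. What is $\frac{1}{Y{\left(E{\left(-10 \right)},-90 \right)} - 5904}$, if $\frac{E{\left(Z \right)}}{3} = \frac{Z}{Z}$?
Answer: $- \frac{1}{6216} \approx -0.00016088$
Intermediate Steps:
$E{\left(Z \right)} = 3$ ($E{\left(Z \right)} = 3 \frac{Z}{Z} = 3 \cdot 1 = 3$)
$Y{\left(k,J \right)} = J - 74 k$
$\frac{1}{Y{\left(E{\left(-10 \right)},-90 \right)} - 5904} = \frac{1}{\left(-90 - 222\right) - 5904} = \frac{1}{-312 - 5904} = \frac{1}{-6216} = - \frac{1}{6216}$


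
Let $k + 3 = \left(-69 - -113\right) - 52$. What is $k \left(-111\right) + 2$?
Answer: $1223$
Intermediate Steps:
$k = -11$ ($k = -3 - 8 = -11$)
$k \left(-111\right) + 2 = \left(-11\right) \left(-111\right) + 2 = 1221 + 2 = 1223$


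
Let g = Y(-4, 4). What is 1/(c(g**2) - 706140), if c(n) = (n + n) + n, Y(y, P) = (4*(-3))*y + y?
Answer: -1/700332 ≈ -1.4279e-6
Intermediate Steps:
Y(y, P) = -11*y (Y(y, P) = -12*y + y = -11*y)
g = 44 (g = -11*(-4) = 44)
c(n) = 3*n (c(n) = 2*n + n = 3*n)
1/(c(g**2) - 706140) = 1/(3*44**2 - 706140) = 1/(3*1936 - 706140) = 1/(5808 - 706140) = 1/(-700332) = -1/700332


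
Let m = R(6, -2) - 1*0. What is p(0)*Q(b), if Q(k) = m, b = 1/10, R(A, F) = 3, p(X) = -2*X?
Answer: 0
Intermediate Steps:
b = 1/10 ≈ 0.10000
m = 3 (m = 3 - 1*0 = 3 + 0 = 3)
Q(k) = 3
p(0)*Q(b) = -2*0*3 = 0*3 = 0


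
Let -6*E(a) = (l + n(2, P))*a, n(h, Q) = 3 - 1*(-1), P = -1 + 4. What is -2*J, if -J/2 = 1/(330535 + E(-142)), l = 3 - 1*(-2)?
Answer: 1/82687 ≈ 1.2094e-5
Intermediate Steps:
l = 5 (l = 3 + 2 = 5)
P = 3
n(h, Q) = 4 (n(h, Q) = 3 + 1 = 4)
E(a) = -3*a/2 (E(a) = -(5 + 4)*a/6 = -3*a/2)
J = -1/165374 (J = -2/(330535 - 3/2*(-142)) = -2/(330535 + 213) = -2/330748 = -2*1/330748 = -1/165374 ≈ -6.0469e-6)
-2*J = -2*(-1/165374) = 1/82687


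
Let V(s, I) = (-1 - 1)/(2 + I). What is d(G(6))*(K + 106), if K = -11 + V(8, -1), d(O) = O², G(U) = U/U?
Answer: 93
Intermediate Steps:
G(U) = 1
V(s, I) = -2/(2 + I)
K = -13 (K = -11 - 2/(2 - 1) = -11 - 2/1 = -11 - 2*1 = -11 - 2 = -13)
d(G(6))*(K + 106) = 1²*(-13 + 106) = 1*93 = 93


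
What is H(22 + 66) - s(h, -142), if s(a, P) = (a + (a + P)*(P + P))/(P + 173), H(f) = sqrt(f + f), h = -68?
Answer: -59572/31 + 4*sqrt(11) ≈ -1908.4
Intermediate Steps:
H(f) = sqrt(2)*sqrt(f) (H(f) = sqrt(2*f) = sqrt(2)*sqrt(f))
s(a, P) = (a + 2*P*(P + a))/(173 + P) (s(a, P) = (a + (P + a)*(2*P))/(173 + P) = (a + 2*P*(P + a))/(173 + P))
H(22 + 66) - s(h, -142) = sqrt(2)*sqrt(22 + 66) - (-68 + 2*(-142)**2 + 2*(-142)*(-68))/(173 - 142) = sqrt(2)*sqrt(88) - (-68 + 2*20164 + 19312)/31 = sqrt(2)*(2*sqrt(22)) - (-68 + 40328 + 19312)/31 = 4*sqrt(11) - 59572/31 = -59572/31 + 4*sqrt(11)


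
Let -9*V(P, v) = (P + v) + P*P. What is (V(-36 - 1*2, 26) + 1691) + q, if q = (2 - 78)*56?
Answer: -24517/9 ≈ -2724.1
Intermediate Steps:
V(P, v) = -P/9 - v/9 - P²/9 (V(P, v) = -((P + v) + P*P)/9 = -((P + v) + P²)/9 = -(P + v + P²)/9 = -P/9 - v/9 - P²/9)
q = -4256 (q = -76*56 = -4256)
(V(-36 - 1*2, 26) + 1691) + q = ((-(-36 - 1*2)/9 - ⅑*26 - (-36 - 1*2)²/9) + 1691) - 4256 = ((-(-36 - 2)/9 - 26/9 - (-36 - 2)²/9) + 1691) - 4256 = ((-⅑*(-38) - 26/9 - ⅑*(-38)²) + 1691) - 4256 = ((38/9 - 26/9 - ⅑*1444) + 1691) - 4256 = ((38/9 - 26/9 - 1444/9) + 1691) - 4256 = (-1432/9 + 1691) - 4256 = 13787/9 - 4256 = -24517/9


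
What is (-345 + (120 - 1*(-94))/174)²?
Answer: 894488464/7569 ≈ 1.1818e+5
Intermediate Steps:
(-345 + (120 - 1*(-94))/174)² = (-345 + (120 + 94)*(1/174))² = (-345 + 214*(1/174))² = (-345 + 107/87)² = (-29908/87)² = 894488464/7569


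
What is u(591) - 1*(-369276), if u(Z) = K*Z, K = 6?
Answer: 372822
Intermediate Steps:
u(Z) = 6*Z
u(591) - 1*(-369276) = 6*591 - 1*(-369276) = 3546 + 369276 = 372822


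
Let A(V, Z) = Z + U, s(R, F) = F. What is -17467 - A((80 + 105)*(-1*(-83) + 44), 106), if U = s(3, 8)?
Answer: -17581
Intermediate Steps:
U = 8
A(V, Z) = 8 + Z (A(V, Z) = Z + 8 = 8 + Z)
-17467 - A((80 + 105)*(-1*(-83) + 44), 106) = -17467 - (8 + 106) = -17467 - 1*114 = -17467 - 114 = -17581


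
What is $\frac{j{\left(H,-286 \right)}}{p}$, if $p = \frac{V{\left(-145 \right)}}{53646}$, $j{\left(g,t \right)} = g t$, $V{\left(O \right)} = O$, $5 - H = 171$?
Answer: $- \frac{2546897496}{145} \approx -1.7565 \cdot 10^{7}$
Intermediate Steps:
$H = -166$ ($H = 5 - 171 = -166$)
$p = - \frac{145}{53646} \approx -0.0027029$
$\frac{j{\left(H,-286 \right)}}{p} = \frac{\left(-166\right) \left(-286\right)}{- \frac{145}{53646}} = 47476 \left(- \frac{53646}{145}\right) = - \frac{2546897496}{145}$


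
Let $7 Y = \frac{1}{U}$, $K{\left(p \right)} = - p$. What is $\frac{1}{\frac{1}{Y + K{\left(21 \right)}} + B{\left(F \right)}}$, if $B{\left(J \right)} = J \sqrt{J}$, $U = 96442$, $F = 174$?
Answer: $\frac{4785394705231}{529401019719033544330} + \frac{17485831019517423 \sqrt{174}}{529401019719033544330} \approx 0.0004357$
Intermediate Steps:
$B{\left(J \right)} = J^{\frac{3}{2}}$
$Y = \frac{1}{675094}$ ($Y = \frac{1}{7 \cdot 96442} = \frac{1}{7} \cdot \frac{1}{96442} = \frac{1}{675094} \approx 1.4813 \cdot 10^{-6}$)
$\frac{1}{\frac{1}{Y + K{\left(21 \right)}} + B{\left(F \right)}} = \frac{1}{\frac{1}{\frac{1}{675094} - 21} + 174^{\frac{3}{2}}} = \frac{1}{\frac{1}{\frac{1}{675094} - 21} + 174 \sqrt{174}} = \frac{1}{\frac{1}{- \frac{14176973}{675094}} + 174 \sqrt{174}} = \frac{1}{- \frac{675094}{14176973} + 174 \sqrt{174}}$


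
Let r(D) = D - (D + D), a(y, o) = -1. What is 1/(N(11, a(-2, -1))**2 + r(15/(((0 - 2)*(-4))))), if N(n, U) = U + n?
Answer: 8/785 ≈ 0.010191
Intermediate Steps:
r(D) = -D (r(D) = D - 2*D = -D)
1/(N(11, a(-2, -1))**2 + r(15/(((0 - 2)*(-4))))) = 1/((-1 + 11)**2 - 15/((0 - 2)*(-4))) = 1/(10**2 - 15/((-2*(-4)))) = 1/(100 - 15/8) = 1/(785/8) = 8/785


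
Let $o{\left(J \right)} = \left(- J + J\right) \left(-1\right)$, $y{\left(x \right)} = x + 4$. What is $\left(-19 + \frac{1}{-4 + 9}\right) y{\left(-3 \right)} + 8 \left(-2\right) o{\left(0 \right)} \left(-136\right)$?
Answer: $- \frac{94}{5} \approx -18.8$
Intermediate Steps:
$y{\left(x \right)} = 4 + x$
$o{\left(J \right)} = 0$ ($o{\left(J \right)} = 0 \left(-1\right) = 0$)
$\left(-19 + \frac{1}{-4 + 9}\right) y{\left(-3 \right)} + 8 \left(-2\right) o{\left(0 \right)} \left(-136\right) = \left(-19 + \frac{1}{-4 + 9}\right) \left(4 - 3\right) + 8 \left(-2\right) 0 \left(-136\right) = \left(-19 + \frac{1}{5}\right) 1 + \left(-16\right) 0 \left(-136\right) = \left(-19 + \frac{1}{5}\right) 1 + 0 \left(-136\right) = \left(- \frac{94}{5}\right) 1 + 0 = - \frac{94}{5} + 0 = - \frac{94}{5}$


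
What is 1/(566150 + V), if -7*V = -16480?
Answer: 7/3979530 ≈ 1.7590e-6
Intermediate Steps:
V = 16480/7 (V = -⅐*(-16480) = 16480/7 ≈ 2354.3)
1/(566150 + V) = 1/(566150 + 16480/7) = 1/(3979530/7) = 7/3979530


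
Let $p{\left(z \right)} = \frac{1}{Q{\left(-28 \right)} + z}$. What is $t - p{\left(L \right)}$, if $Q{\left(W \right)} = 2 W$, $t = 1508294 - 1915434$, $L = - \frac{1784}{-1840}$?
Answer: $- \frac{5153170750}{12657} \approx -4.0714 \cdot 10^{5}$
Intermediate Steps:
$L = \frac{223}{230}$ ($L = \left(-1784\right) \left(- \frac{1}{1840}\right) = \frac{223}{230} \approx 0.96957$)
$t = -407140$ ($t = 1508294 - 1915434 = -407140$)
$p{\left(z \right)} = \frac{1}{-56 + z}$ ($p{\left(z \right)} = \frac{1}{2 \left(-28\right) + z} = \frac{1}{-56 + z}$)
$t - p{\left(L \right)} = -407140 - \frac{1}{-56 + \frac{223}{230}} = -407140 - \frac{1}{- \frac{12657}{230}} = -407140 - - \frac{230}{12657} = -407140 + \frac{230}{12657} = - \frac{5153170750}{12657}$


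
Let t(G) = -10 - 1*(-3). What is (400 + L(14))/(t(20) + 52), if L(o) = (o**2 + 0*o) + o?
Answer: 122/9 ≈ 13.556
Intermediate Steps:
L(o) = o + o**2 (L(o) = (o**2 + 0) + o = o**2 + o = o + o**2)
t(G) = -7 (t(G) = -10 + 3 = -7)
(400 + L(14))/(t(20) + 52) = (400 + 14*(1 + 14))/(-7 + 52) = (400 + 14*15)/45 = (400 + 210)*(1/45) = 610*(1/45) = 122/9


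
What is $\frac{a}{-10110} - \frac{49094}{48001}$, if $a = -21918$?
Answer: $\frac{92624263}{80881685} \approx 1.1452$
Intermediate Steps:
$\frac{a}{-10110} - \frac{49094}{48001} = - \frac{21918}{-10110} - \frac{49094}{48001} = \left(-21918\right) \left(- \frac{1}{10110}\right) - \frac{49094}{48001} = \frac{3653}{1685} - \frac{49094}{48001} = \frac{92624263}{80881685}$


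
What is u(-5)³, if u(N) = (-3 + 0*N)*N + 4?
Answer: 6859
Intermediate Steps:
u(N) = 4 - 3*N (u(N) = (-3 + 0)*N + 4 = -3*N + 4 = 4 - 3*N)
u(-5)³ = (4 - 3*(-5))³ = (4 + 15)³ = 19³ = 6859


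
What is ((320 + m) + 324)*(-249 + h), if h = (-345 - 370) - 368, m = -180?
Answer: -618048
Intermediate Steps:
h = -1083 (h = -715 - 368 = -1083)
((320 + m) + 324)*(-249 + h) = ((320 - 180) + 324)*(-249 - 1083) = (140 + 324)*(-1332) = 464*(-1332) = -618048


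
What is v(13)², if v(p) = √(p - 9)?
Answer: 4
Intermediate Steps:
v(p) = √(-9 + p)
v(13)² = (√(-9 + 13))² = (√4)² = 2² = 4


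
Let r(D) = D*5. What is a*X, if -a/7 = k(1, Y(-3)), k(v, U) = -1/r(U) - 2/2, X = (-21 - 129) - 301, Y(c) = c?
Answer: -44198/15 ≈ -2946.5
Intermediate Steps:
r(D) = 5*D
X = -451 (X = -150 - 301 = -451)
k(v, U) = -1 - 1/(5*U) (k(v, U) = -1/(5*U) - 2/2 = -1/(5*U) - 2*½ = -1/(5*U) - 1 = -1 - 1/(5*U))
a = 98/15 (a = -7*(-⅕ - 1*(-3))/(-3) = -(-7)*(-⅕ + 3)/3 = -(-7)*14/(3*5) = -7*(-14/15) = 98/15 ≈ 6.5333)
a*X = (98/15)*(-451) = -44198/15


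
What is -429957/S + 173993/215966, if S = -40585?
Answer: 99917599367/8764980110 ≈ 11.400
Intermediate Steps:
-429957/S + 173993/215966 = -429957/(-40585) + 173993/215966 = -429957*(-1/40585) + 173993*(1/215966) = 429957/40585 + 173993/215966 = 99917599367/8764980110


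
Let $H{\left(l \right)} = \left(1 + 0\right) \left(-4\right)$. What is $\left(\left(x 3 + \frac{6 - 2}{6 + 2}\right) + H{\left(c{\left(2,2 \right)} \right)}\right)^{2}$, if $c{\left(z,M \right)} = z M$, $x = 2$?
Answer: $\frac{25}{4} \approx 6.25$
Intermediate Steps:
$c{\left(z,M \right)} = M z$
$H{\left(l \right)} = -4$ ($H{\left(l \right)} = 1 \left(-4\right) = -4$)
$\left(\left(x 3 + \frac{6 - 2}{6 + 2}\right) + H{\left(c{\left(2,2 \right)} \right)}\right)^{2} = \left(\left(2 \cdot 3 + \frac{6 - 2}{6 + 2}\right) - 4\right)^{2} = \left(\left(6 + \frac{4}{8}\right) - 4\right)^{2} = \left(\left(6 + 4 \cdot \frac{1}{8}\right) - 4\right)^{2} = \left(\left(6 + \frac{1}{2}\right) - 4\right)^{2} = \left(\frac{13}{2} - 4\right)^{2} = \left(\frac{5}{2}\right)^{2} = \frac{25}{4}$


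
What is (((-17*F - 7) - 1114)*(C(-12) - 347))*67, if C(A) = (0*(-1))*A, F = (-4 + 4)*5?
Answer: 26062129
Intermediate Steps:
F = 0 (F = 0*5 = 0)
C(A) = 0 (C(A) = 0*A = 0)
(((-17*F - 7) - 1114)*(C(-12) - 347))*67 = (((-17*0 - 7) - 1114)*(0 - 347))*67 = (((0 - 7) - 1114)*(-347))*67 = ((-7 - 1114)*(-347))*67 = -1121*(-347)*67 = 388987*67 = 26062129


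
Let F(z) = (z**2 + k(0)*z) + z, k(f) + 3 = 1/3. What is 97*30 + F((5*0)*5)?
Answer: 2910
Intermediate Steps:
k(f) = -8/3 (k(f) = -3 + 1/3 = -8/3)
F(z) = z**2 - 5*z/3 (F(z) = (z**2 - 8*z/3) + z = z**2 - 5*z/3)
97*30 + F((5*0)*5) = 97*30 + ((5*0)*5)*(-5 + 3*((5*0)*5))/3 = 2910 + (0*5)*(-5 + 3*(0*5))/3 = 2910 + (1/3)*0*(-5 + 3*0) = 2910 + (1/3)*0*(-5 + 0) = 2910 + (1/3)*0*(-5) = 2910 + 0 = 2910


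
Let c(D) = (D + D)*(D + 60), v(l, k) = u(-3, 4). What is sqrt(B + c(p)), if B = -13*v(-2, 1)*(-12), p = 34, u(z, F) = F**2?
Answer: 2*sqrt(2222) ≈ 94.276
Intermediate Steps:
v(l, k) = 16 (v(l, k) = 4**2 = 16)
B = 2496 (B = -13*16*(-12) = -208*(-12) = 2496)
c(D) = 2*D*(60 + D) (c(D) = (2*D)*(60 + D) = 2*D*(60 + D))
sqrt(B + c(p)) = sqrt(2496 + 2*34*(60 + 34)) = sqrt(2496 + 2*34*94) = sqrt(2496 + 6392) = sqrt(8888) = 2*sqrt(2222)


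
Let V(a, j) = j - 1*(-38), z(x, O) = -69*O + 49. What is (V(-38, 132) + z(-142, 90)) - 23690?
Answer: -29681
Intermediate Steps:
z(x, O) = 49 - 69*O
V(a, j) = 38 + j (V(a, j) = j + 38 = 38 + j)
(V(-38, 132) + z(-142, 90)) - 23690 = ((38 + 132) + (49 - 69*90)) - 23690 = (170 + (49 - 6210)) - 23690 = (170 - 6161) - 23690 = -5991 - 23690 = -29681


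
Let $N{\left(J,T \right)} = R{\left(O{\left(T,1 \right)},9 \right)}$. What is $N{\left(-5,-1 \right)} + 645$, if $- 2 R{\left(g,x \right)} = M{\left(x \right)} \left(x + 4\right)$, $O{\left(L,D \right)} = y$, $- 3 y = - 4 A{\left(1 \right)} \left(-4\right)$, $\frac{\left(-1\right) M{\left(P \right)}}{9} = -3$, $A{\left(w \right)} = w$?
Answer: $\frac{939}{2} \approx 469.5$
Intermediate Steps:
$M{\left(P \right)} = 27$ ($M{\left(P \right)} = \left(-9\right) \left(-3\right) = 27$)
$y = - \frac{16}{3}$ ($y = - \frac{\left(-4\right) 1 \left(-4\right)}{3} = - \frac{\left(-4\right) \left(-4\right)}{3} = \left(- \frac{1}{3}\right) 16 = - \frac{16}{3} \approx -5.3333$)
$O{\left(L,D \right)} = - \frac{16}{3}$
$R{\left(g,x \right)} = -54 - \frac{27 x}{2}$ ($R{\left(g,x \right)} = - \frac{27 \left(x + 4\right)}{2} = - \frac{27 \left(4 + x\right)}{2} = - \frac{108 + 27 x}{2} = -54 - \frac{27 x}{2}$)
$N{\left(J,T \right)} = - \frac{351}{2}$ ($N{\left(J,T \right)} = -54 - \frac{243}{2} = - \frac{351}{2}$)
$N{\left(-5,-1 \right)} + 645 = - \frac{351}{2} + 645 = \frac{939}{2}$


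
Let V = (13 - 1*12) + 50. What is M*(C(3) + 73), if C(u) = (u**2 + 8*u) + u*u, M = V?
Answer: 5865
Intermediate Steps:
V = 51 (V = (13 - 12) + 50 = 1 + 50 = 51)
M = 51
C(u) = 2*u**2 + 8*u (C(u) = (u**2 + 8*u) + u**2 = 2*u**2 + 8*u)
M*(C(3) + 73) = 51*(2*3*(4 + 3) + 73) = 51*(2*3*7 + 73) = 51*(42 + 73) = 51*115 = 5865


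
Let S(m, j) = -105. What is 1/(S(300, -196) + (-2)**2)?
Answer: -1/101 ≈ -0.0099010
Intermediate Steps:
1/(S(300, -196) + (-2)**2) = 1/(-105 + (-2)**2) = 1/(-105 + 4) = 1/(-101) = -1/101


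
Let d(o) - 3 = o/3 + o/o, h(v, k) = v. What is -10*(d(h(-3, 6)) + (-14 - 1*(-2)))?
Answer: 90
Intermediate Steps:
d(o) = 4 + o/3 (d(o) = 3 + (o/3 + o/o) = 3 + (o*(1/3) + 1) = 3 + (o/3 + 1) = 3 + (1 + o/3) = 4 + o/3)
-10*(d(h(-3, 6)) + (-14 - 1*(-2))) = -10*((4 + (1/3)*(-3)) + (-14 - 1*(-2))) = -10*((4 - 1) + (-14 + 2)) = -10*(3 - 12) = -10*(-9) = 90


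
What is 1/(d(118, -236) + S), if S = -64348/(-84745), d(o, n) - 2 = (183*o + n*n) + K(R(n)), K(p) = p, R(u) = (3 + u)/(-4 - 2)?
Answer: 508470/39320794913 ≈ 1.2931e-5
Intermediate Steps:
R(u) = -½ - u/6 (R(u) = (3 + u)/(-6) = (3 + u)*(-⅙) = -½ - u/6)
d(o, n) = 3/2 + n² + 183*o - n/6 (d(o, n) = 2 + ((183*o + n*n) + (-½ - n/6)) = 2 + ((183*o + n²) + (-½ - n/6)) = 2 + ((n² + 183*o) + (-½ - n/6)) = 2 + (-½ + n² + 183*o - n/6) = 3/2 + n² + 183*o - n/6)
S = 64348/84745 (S = -64348*(-1/84745) = 64348/84745 ≈ 0.75931)
1/(d(118, -236) + S) = 1/((3/2 + (-236)² + 183*118 - ⅙*(-236)) + 64348/84745) = 1/((3/2 + 55696 + 21594 + 118/3) + 64348/84745) = 1/(463985/6 + 64348/84745) = 1/(39320794913/508470) = 508470/39320794913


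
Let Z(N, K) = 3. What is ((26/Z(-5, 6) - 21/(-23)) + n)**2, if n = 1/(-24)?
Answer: 3080025/33856 ≈ 90.974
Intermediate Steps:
n = -1/24 ≈ -0.041667
((26/Z(-5, 6) - 21/(-23)) + n)**2 = ((26/3 - 21/(-23)) - 1/24)**2 = ((26*(1/3) - 21*(-1/23)) - 1/24)**2 = ((26/3 + 21/23) - 1/24)**2 = (661/69 - 1/24)**2 = (1755/184)**2 = 3080025/33856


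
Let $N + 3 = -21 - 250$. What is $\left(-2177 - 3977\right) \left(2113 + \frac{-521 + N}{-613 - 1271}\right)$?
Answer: $- \frac{4083883633}{314} \approx -1.3006 \cdot 10^{7}$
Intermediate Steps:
$N = -274$ ($N = -3 - 271 = -274$)
$\left(-2177 - 3977\right) \left(2113 + \frac{-521 + N}{-613 - 1271}\right) = \left(-2177 - 3977\right) \left(2113 + \frac{-521 - 274}{-613 - 1271}\right) = - 6154 \left(2113 - \frac{795}{-1884}\right) = - 6154 \left(2113 - - \frac{265}{628}\right) = - 6154 \left(2113 + \frac{265}{628}\right) = \left(-6154\right) \frac{1327229}{628} = - \frac{4083883633}{314}$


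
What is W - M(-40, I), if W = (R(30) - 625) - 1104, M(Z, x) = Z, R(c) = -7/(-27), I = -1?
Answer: -45596/27 ≈ -1688.7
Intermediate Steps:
R(c) = 7/27 (R(c) = -7*(-1/27) = 7/27)
W = -46676/27 (W = (7/27 - 625) - 1104 = -16868/27 - 1104 = -46676/27 ≈ -1728.7)
W - M(-40, I) = -46676/27 - 1*(-40) = -46676/27 + 40 = -45596/27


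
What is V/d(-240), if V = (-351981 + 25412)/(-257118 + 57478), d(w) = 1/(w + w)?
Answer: -3918828/4991 ≈ -785.18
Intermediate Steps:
d(w) = 1/(2*w)
V = 326569/199640 (V = -326569/(-199640) = -326569*(-1/199640) = 326569/199640 ≈ 1.6358)
V/d(-240) = 326569/(199640*(((1/2)/(-240)))) = 326569/(199640*(((1/2)*(-1/240)))) = 326569/(199640*(-1/480)) = (326569/199640)*(-480) = -3918828/4991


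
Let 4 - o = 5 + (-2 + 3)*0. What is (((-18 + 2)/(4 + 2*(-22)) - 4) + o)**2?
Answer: 529/25 ≈ 21.160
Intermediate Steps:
o = -1 (o = 4 - (5 + (-2 + 3)*0) = 4 - (5 + 1*0) = 4 - (5 + 0) = 4 - 1*5 = 4 - 5 = -1)
(((-18 + 2)/(4 + 2*(-22)) - 4) + o)**2 = (((-18 + 2)/(4 + 2*(-22)) - 4) - 1)**2 = ((-16/(4 - 44) - 4) - 1)**2 = ((-16/(-40) - 4) - 1)**2 = ((-16*(-1/40) - 4) - 1)**2 = ((2/5 - 4) - 1)**2 = (-18/5 - 1)**2 = (-23/5)**2 = 529/25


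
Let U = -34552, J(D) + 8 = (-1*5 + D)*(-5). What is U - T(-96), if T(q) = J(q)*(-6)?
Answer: -31570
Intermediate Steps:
J(D) = 17 - 5*D (J(D) = -8 + (-1*5 + D)*(-5) = -8 + (-5 + D)*(-5) = -8 + (25 - 5*D) = 17 - 5*D)
T(q) = -102 + 30*q (T(q) = (17 - 5*q)*(-6) = -102 + 30*q)
U - T(-96) = -34552 - (-102 + 30*(-96)) = -34552 - (-102 - 2880) = -34552 - 1*(-2982) = -34552 + 2982 = -31570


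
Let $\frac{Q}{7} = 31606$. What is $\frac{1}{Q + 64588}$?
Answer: $\frac{1}{285830} \approx 3.4986 \cdot 10^{-6}$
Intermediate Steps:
$Q = 221242$ ($Q = 7 \cdot 31606 = 221242$)
$\frac{1}{Q + 64588} = \frac{1}{221242 + 64588} = \frac{1}{285830}$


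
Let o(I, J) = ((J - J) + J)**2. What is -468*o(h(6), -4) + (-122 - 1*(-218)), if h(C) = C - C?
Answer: -7392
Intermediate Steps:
h(C) = 0
o(I, J) = J**2 (o(I, J) = (0 + J)**2 = J**2)
-468*o(h(6), -4) + (-122 - 1*(-218)) = -468*(-4)**2 + (-122 - 1*(-218)) = -468*16 + (-122 + 218) = -7488 + 96 = -7392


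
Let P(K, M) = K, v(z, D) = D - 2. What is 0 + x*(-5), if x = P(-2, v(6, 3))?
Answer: 10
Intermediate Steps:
v(z, D) = -2 + D
x = -2
0 + x*(-5) = 0 - 2*(-5) = 0 + 10 = 10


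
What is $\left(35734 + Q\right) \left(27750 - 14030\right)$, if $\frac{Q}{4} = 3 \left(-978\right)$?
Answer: $329252560$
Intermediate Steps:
$Q = -11736$ ($Q = 4 \cdot 3 \left(-978\right) = 4 \left(-2934\right) = -11736$)
$\left(35734 + Q\right) \left(27750 - 14030\right) = \left(35734 - 11736\right) \left(27750 - 14030\right) = 23998 \cdot 13720 = 329252560$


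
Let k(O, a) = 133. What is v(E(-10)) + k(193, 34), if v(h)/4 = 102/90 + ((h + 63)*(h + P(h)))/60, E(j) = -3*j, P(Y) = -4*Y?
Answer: -6307/15 ≈ -420.47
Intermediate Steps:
v(h) = 68/15 - h*(63 + h)/5 (v(h) = 4*(102/90 + ((h + 63)*(h - 4*h))/60) = 4*(102*(1/90) + ((63 + h)*(-3*h))*(1/60)) = 4*(17/15 - 3*h*(63 + h)*(1/60)) = 4*(17/15 - h*(63 + h)/20) = 68/15 - h*(63 + h)/5)
v(E(-10)) + k(193, 34) = (68/15 - (-189)*(-10)/5 - (-3*(-10))²/5) + 133 = (68/15 - 63/5*30 - ⅕*30²) + 133 = (68/15 - 378 - ⅕*900) + 133 = (68/15 - 378 - 180) + 133 = -8302/15 + 133 = -6307/15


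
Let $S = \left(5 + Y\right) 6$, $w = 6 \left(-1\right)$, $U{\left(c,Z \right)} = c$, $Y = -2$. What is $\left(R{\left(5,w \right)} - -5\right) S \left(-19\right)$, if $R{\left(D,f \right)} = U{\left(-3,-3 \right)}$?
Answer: $-684$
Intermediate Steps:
$w = -6$
$S = 18$ ($S = \left(5 - 2\right) 6 = 3 \cdot 6 = 18$)
$R{\left(D,f \right)} = -3$
$\left(R{\left(5,w \right)} - -5\right) S \left(-19\right) = \left(-3 - -5\right) 18 \left(-19\right) = \left(-3 + 5\right) 18 \left(-19\right) = 2 \cdot 18 \left(-19\right) = 36 \left(-19\right) = -684$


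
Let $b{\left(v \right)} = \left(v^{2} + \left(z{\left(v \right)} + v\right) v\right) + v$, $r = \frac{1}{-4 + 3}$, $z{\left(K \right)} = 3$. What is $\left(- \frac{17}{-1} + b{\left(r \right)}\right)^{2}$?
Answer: $225$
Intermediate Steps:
$r = -1$ ($r = \frac{1}{-1} = -1$)
$b{\left(v \right)} = v + v^{2} + v \left(3 + v\right)$ ($b{\left(v \right)} = \left(v^{2} + \left(3 + v\right) v\right) + v = \left(v^{2} + v \left(3 + v\right)\right) + v = v + v^{2} + v \left(3 + v\right)$)
$\left(- \frac{17}{-1} + b{\left(r \right)}\right)^{2} = \left(- \frac{17}{-1} + 2 \left(-1\right) \left(2 - 1\right)\right)^{2} = \left(\left(-17\right) \left(-1\right) + 2 \left(-1\right) 1\right)^{2} = \left(17 - 2\right)^{2} = 15^{2} = 225$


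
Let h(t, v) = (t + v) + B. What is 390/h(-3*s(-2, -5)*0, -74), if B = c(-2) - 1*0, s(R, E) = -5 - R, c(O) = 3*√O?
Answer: -14430/2747 - 585*I*√2/2747 ≈ -5.253 - 0.30117*I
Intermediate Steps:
B = 3*I*√2 (B = 3*√(-2) - 1*0 = 3*(I*√2) + 0 = 3*I*√2 + 0 = 3*I*√2 ≈ 4.2426*I)
h(t, v) = t + v + 3*I*√2 (h(t, v) = (t + v) + 3*I*√2 = t + v + 3*I*√2)
390/h(-3*s(-2, -5)*0, -74) = 390/(-3*(-5 - 1*(-2))*0 - 74 + 3*I*√2) = 390/(-3*(-5 + 2)*0 - 74 + 3*I*√2) = 390/(-3*(-3)*0 - 74 + 3*I*√2) = 390/(9*0 - 74 + 3*I*√2) = 390/(0 - 74 + 3*I*√2) = 390/(-74 + 3*I*√2)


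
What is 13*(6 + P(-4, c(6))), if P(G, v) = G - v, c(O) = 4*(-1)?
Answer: 78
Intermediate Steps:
c(O) = -4
13*(6 + P(-4, c(6))) = 13*(6 + (-4 - 1*(-4))) = 13*(6 + (-4 + 4)) = 13*(6 + 0) = 13*6 = 78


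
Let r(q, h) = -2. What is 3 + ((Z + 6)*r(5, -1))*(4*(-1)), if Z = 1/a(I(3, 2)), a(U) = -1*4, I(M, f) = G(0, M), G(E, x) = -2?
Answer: 49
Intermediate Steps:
I(M, f) = -2
a(U) = -4
Z = -1/4 (Z = 1/(-4) = -1/4 ≈ -0.25000)
3 + ((Z + 6)*r(5, -1))*(4*(-1)) = 3 + ((-1/4 + 6)*(-2))*(4*(-1)) = 3 + ((23/4)*(-2))*(-4) = 3 - 23/2*(-4) = 3 + 46 = 49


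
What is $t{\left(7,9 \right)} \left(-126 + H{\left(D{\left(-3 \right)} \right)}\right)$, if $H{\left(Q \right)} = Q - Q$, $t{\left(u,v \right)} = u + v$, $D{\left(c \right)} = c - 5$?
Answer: $-2016$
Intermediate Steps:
$D{\left(c \right)} = -5 + c$ ($D{\left(c \right)} = c - 5 = -5 + c$)
$H{\left(Q \right)} = 0$
$t{\left(7,9 \right)} \left(-126 + H{\left(D{\left(-3 \right)} \right)}\right) = \left(7 + 9\right) \left(-126 + 0\right) = 16 \left(-126\right) = -2016$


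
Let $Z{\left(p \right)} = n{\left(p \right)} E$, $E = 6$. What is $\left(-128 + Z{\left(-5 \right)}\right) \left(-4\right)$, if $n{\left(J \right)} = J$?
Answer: $632$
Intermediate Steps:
$Z{\left(p \right)} = 6 p$ ($Z{\left(p \right)} = p 6 = 6 p$)
$\left(-128 + Z{\left(-5 \right)}\right) \left(-4\right) = \left(-128 + 6 \left(-5\right)\right) \left(-4\right) = \left(-128 - 30\right) \left(-4\right) = \left(-158\right) \left(-4\right) = 632$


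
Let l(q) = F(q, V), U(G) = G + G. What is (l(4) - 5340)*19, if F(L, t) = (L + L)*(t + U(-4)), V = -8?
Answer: -103892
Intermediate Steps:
U(G) = 2*G
F(L, t) = 2*L*(-8 + t) (F(L, t) = (L + L)*(t + 2*(-4)) = (2*L)*(t - 8) = (2*L)*(-8 + t) = 2*L*(-8 + t))
l(q) = -32*q (l(q) = 2*q*(-8 - 8) = 2*q*(-16) = -32*q)
(l(4) - 5340)*19 = (-32*4 - 5340)*19 = (-128 - 5340)*19 = -5468*19 = -103892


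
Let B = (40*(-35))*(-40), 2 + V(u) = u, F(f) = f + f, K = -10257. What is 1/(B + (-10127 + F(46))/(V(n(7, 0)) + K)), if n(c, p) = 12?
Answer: 10247/573842035 ≈ 1.7857e-5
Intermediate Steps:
F(f) = 2*f
V(u) = -2 + u
B = 56000 (B = -1400*(-40) = 56000)
1/(B + (-10127 + F(46))/(V(n(7, 0)) + K)) = 1/(56000 + (-10127 + 2*46)/((-2 + 12) - 10257)) = 1/(56000 + (-10127 + 92)/(10 - 10257)) = 1/(56000 - 10035/(-10247)) = 1/(56000 - 10035*(-1/10247)) = 1/(56000 + 10035/10247) = 1/(573842035/10247) = 10247/573842035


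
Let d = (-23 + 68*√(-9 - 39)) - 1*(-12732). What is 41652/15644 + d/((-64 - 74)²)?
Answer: 248010071/74481084 + 68*I*√3/4761 ≈ 3.3298 + 0.024738*I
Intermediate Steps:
d = 12709 + 272*I*√3 (d = (-23 + 68*√(-48)) + 12732 = (-23 + 68*(4*I*√3)) + 12732 = (-23 + 272*I*√3) + 12732 = 12709 + 272*I*√3 ≈ 12709.0 + 471.12*I)
41652/15644 + d/((-64 - 74)²) = 41652/15644 + (12709 + 272*I*√3)/((-64 - 74)²) = 41652*(1/15644) + (12709 + 272*I*√3)/((-138)²) = 10413/3911 + (12709 + 272*I*√3)/19044 = 10413/3911 + (12709 + 272*I*√3)*(1/19044) = 10413/3911 + (12709/19044 + 68*I*√3/4761) = 248010071/74481084 + 68*I*√3/4761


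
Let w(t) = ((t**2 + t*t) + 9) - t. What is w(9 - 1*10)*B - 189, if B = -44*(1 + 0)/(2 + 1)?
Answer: -365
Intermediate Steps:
w(t) = 9 - t + 2*t**2 (w(t) = ((t**2 + t**2) + 9) - t = (2*t**2 + 9) - t = (9 + 2*t**2) - t = 9 - t + 2*t**2)
B = -44/3 ≈ -14.667
w(9 - 1*10)*B - 189 = (9 - (9 - 1*10) + 2*(9 - 1*10)**2)*(-44/3) - 189 = (9 - (9 - 10) + 2*(9 - 10)**2)*(-44/3) - 189 = (9 - 1*(-1) + 2*(-1)**2)*(-44/3) - 189 = (9 + 1 + 2*1)*(-44/3) - 189 = (9 + 1 + 2)*(-44/3) - 189 = 12*(-44/3) - 189 = -176 - 189 = -365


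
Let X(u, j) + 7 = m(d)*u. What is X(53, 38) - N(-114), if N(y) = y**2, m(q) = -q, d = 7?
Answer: -13374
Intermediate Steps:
X(u, j) = -7 - 7*u (X(u, j) = -7 + (-1*7)*u = -7 - 7*u)
X(53, 38) - N(-114) = (-7 - 7*53) - 1*(-114)**2 = (-7 - 371) - 1*12996 = -378 - 12996 = -13374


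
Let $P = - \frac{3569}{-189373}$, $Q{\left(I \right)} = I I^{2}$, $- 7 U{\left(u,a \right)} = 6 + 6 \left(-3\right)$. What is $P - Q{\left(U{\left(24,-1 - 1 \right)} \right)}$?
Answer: $- \frac{326012377}{64954939} \approx -5.0191$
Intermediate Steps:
$U{\left(u,a \right)} = \frac{12}{7}$ ($U{\left(u,a \right)} = - \frac{6 + 6 \left(-3\right)}{7} = - \frac{6 - 18}{7} = \left(- \frac{1}{7}\right) \left(-12\right) = \frac{12}{7}$)
$Q{\left(I \right)} = I^{3}$
$P = \frac{3569}{189373}$ ($P = \left(-3569\right) \left(- \frac{1}{189373}\right) = \frac{3569}{189373} \approx 0.018846$)
$P - Q{\left(U{\left(24,-1 - 1 \right)} \right)} = \frac{3569}{189373} - \left(\frac{12}{7}\right)^{3} = \frac{3569}{189373} - \frac{1728}{343} = - \frac{326012377}{64954939}$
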